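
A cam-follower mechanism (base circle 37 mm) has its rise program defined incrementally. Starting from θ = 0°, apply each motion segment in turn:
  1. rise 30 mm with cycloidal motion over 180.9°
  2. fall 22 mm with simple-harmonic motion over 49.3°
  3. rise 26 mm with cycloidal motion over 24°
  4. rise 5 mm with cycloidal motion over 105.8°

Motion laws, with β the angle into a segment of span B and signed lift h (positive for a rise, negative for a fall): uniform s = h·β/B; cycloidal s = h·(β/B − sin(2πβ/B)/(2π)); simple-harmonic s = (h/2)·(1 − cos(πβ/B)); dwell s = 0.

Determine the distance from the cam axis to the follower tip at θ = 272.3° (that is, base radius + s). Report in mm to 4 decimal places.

seg 1 [0°–180.9°] cycloidal, h=30: full span → s += 30 → s = 30.0000
seg 2 [180.9°–230.2°] simple-harmonic, h=-22: full span → s += -22 → s = 8.0000
seg 3 [230.2°–254.2°] cycloidal, h=26: full span → s += 26 → s = 34.0000
seg 4 [254.2°–360°] cycloidal, h=5: θ=272.3° here. β=18.1, B=105.8. 5·(0.1711 − sin(2π·0.1711)/(2π)) = 0.1555 → s = 34.1555
radial distance = base radius + s = 37 + 34.1555 = 71.1555

71.1555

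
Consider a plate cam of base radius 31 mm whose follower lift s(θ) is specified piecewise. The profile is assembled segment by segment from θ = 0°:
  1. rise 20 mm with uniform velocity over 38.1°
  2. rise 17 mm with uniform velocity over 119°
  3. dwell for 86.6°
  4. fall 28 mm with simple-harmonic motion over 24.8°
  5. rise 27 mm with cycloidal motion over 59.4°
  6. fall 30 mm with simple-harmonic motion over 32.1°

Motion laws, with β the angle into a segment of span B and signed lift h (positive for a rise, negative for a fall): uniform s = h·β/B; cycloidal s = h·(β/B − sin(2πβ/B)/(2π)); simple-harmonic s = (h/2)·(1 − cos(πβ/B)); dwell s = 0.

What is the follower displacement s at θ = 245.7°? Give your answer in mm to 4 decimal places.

seg 1 [0°–38.1°] uniform, h=20: full span → s += 20 → s = 20.0000
seg 2 [38.1°–157.1°] uniform, h=17: full span → s += 17 → s = 37.0000
seg 3 [157.1°–243.7°] dwell: s stays 37.0000
seg 4 [243.7°–268.5°] simple-harmonic, h=-28: θ=245.7° here. β=2, B=24.8. -28/2·(1 − cos(π·0.0806)) = -0.4469 → s = 36.5531

36.5531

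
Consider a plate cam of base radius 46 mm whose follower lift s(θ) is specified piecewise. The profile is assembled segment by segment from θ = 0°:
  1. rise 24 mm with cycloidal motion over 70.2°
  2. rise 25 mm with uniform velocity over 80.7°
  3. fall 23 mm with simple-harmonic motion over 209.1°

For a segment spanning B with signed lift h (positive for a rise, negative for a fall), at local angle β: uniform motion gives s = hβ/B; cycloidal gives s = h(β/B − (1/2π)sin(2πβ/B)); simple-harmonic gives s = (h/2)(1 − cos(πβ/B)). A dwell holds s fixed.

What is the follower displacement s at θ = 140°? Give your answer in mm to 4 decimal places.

seg 1 [0°–70.2°] cycloidal, h=24: full span → s += 24 → s = 24.0000
seg 2 [70.2°–150.9°] uniform, h=25: θ=140° here. β=69.8, B=80.7. 25·69.8/80.7 = 21.6233 → s = 45.6233

45.6233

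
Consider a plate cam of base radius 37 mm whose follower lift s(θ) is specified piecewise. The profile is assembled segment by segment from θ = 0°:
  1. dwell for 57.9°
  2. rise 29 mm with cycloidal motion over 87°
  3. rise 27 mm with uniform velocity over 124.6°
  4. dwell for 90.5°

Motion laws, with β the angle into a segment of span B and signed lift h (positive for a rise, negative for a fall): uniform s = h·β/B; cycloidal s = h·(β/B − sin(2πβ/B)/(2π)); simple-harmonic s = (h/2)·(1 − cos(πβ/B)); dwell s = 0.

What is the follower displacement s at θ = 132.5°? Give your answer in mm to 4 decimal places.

seg 1 [0°–57.9°] dwell: s stays 0.0000
seg 2 [57.9°–144.9°] cycloidal, h=29: θ=132.5° here. β=74.6, B=87. 29·(0.8575 − sin(2π·0.8575)/(2π)) = 28.4693 → s = 28.4693

28.4693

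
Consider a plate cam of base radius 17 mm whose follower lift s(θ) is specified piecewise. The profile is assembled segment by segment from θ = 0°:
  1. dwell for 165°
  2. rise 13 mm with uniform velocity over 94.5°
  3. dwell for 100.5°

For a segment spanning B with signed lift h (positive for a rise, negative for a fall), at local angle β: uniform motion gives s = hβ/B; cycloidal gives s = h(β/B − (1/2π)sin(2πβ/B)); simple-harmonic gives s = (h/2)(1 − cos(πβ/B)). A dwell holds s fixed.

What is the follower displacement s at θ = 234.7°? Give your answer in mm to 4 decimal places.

seg 1 [0°–165°] dwell: s stays 0.0000
seg 2 [165°–259.5°] uniform, h=13: θ=234.7° here. β=69.7, B=94.5. 13·69.7/94.5 = 9.5884 → s = 9.5884

9.5884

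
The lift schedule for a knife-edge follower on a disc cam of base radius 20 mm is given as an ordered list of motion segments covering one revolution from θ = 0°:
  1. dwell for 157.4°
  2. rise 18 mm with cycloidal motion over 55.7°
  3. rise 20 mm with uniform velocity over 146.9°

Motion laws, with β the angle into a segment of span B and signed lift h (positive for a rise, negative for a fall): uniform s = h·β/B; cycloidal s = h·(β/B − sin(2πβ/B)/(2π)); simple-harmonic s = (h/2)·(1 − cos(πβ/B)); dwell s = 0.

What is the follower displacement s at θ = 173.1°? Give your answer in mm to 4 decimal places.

seg 1 [0°–157.4°] dwell: s stays 0.0000
seg 2 [157.4°–213.1°] cycloidal, h=18: θ=173.1° here. β=15.7, B=55.7. 18·(0.2819 − sin(2π·0.2819)/(2π)) = 2.2661 → s = 2.2661

2.2661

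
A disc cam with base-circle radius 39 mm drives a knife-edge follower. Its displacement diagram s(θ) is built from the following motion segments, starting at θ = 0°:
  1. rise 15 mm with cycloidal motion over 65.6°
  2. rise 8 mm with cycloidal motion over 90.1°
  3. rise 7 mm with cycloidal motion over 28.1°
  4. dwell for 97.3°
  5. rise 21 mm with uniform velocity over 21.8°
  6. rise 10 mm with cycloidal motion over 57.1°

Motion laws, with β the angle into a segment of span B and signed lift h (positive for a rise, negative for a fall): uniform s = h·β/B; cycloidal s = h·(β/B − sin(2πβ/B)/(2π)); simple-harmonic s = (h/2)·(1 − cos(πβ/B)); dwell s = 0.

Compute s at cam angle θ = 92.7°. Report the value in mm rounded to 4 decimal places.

seg 1 [0°–65.6°] cycloidal, h=15: full span → s += 15 → s = 15.0000
seg 2 [65.6°–155.7°] cycloidal, h=8: θ=92.7° here. β=27.1, B=90.1. 8·(0.3008 − sin(2π·0.3008)/(2π)) = 1.1972 → s = 16.1972

16.1972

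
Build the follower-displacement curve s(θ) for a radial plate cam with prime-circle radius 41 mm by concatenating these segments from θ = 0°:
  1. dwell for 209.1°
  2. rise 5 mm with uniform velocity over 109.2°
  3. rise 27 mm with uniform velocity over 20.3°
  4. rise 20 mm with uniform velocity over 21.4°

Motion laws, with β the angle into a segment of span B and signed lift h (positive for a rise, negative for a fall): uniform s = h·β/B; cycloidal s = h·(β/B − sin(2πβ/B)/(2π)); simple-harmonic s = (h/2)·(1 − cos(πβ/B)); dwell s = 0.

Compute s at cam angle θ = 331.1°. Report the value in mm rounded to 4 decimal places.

seg 1 [0°–209.1°] dwell: s stays 0.0000
seg 2 [209.1°–318.3°] uniform, h=5: full span → s += 5 → s = 5.0000
seg 3 [318.3°–338.6°] uniform, h=27: θ=331.1° here. β=12.8, B=20.3. 27·12.8/20.3 = 17.0246 → s = 22.0246

22.0246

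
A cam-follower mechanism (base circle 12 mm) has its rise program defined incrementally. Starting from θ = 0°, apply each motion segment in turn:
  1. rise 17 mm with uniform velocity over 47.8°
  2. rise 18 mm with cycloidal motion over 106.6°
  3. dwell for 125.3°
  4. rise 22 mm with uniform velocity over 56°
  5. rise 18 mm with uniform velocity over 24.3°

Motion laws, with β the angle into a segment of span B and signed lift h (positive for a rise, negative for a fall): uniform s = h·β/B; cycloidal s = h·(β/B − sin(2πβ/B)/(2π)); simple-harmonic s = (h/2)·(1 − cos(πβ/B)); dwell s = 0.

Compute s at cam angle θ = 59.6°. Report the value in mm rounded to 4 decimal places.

seg 1 [0°–47.8°] uniform, h=17: full span → s += 17 → s = 17.0000
seg 2 [47.8°–154.4°] cycloidal, h=18: θ=59.6° here. β=11.8, B=106.6. 18·(0.1107 − sin(2π·0.1107)/(2π)) = 0.1568 → s = 17.1568

17.1568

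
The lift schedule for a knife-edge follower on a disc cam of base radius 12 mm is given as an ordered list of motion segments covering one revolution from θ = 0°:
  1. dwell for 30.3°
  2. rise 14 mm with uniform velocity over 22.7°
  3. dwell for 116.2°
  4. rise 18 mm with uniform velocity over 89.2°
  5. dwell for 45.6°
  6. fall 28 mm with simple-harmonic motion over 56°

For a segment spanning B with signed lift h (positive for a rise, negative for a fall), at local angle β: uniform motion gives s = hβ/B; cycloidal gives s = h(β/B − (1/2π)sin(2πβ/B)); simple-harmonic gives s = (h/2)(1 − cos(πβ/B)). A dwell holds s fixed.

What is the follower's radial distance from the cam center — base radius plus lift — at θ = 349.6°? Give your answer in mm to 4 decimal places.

seg 1 [0°–30.3°] dwell: s stays 0.0000
seg 2 [30.3°–53°] uniform, h=14: full span → s += 14 → s = 14.0000
seg 3 [53°–169.2°] dwell: s stays 14.0000
seg 4 [169.2°–258.4°] uniform, h=18: full span → s += 18 → s = 32.0000
seg 5 [258.4°–304°] dwell: s stays 32.0000
seg 6 [304°–360°] simple-harmonic, h=-28: θ=349.6° here. β=45.6, B=56. -28/2·(1 − cos(π·0.8143)) = -25.6840 → s = 6.3160
radial distance = base radius + s = 12 + 6.3160 = 18.3160

18.3160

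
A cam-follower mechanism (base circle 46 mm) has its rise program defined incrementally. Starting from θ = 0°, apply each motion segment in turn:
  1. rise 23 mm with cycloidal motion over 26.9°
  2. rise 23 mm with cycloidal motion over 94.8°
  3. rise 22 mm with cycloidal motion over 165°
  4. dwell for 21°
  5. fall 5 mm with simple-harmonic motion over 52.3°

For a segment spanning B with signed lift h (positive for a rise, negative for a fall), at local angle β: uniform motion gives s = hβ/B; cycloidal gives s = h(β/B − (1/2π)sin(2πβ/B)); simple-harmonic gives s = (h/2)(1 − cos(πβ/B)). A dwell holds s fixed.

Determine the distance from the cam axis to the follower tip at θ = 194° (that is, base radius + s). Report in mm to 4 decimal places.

seg 1 [0°–26.9°] cycloidal, h=23: full span → s += 23 → s = 23.0000
seg 2 [26.9°–121.7°] cycloidal, h=23: full span → s += 23 → s = 46.0000
seg 3 [121.7°–286.7°] cycloidal, h=22: θ=194° here. β=72.3, B=165. 22·(0.4382 − sin(2π·0.4382)/(2π)) = 8.3139 → s = 54.3139
radial distance = base radius + s = 46 + 54.3139 = 100.3139

100.3139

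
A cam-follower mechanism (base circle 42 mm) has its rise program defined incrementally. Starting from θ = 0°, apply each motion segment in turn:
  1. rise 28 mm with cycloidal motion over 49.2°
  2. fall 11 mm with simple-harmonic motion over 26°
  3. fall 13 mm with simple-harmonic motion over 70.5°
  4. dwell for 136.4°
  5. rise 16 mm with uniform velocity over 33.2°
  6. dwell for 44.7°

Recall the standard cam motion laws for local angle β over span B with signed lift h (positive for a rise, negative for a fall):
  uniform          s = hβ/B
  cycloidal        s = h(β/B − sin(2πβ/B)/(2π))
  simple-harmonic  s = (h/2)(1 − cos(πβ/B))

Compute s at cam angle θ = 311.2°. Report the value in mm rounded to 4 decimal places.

seg 1 [0°–49.2°] cycloidal, h=28: full span → s += 28 → s = 28.0000
seg 2 [49.2°–75.2°] simple-harmonic, h=-11: full span → s += -11 → s = 17.0000
seg 3 [75.2°–145.7°] simple-harmonic, h=-13: full span → s += -13 → s = 4.0000
seg 4 [145.7°–282.1°] dwell: s stays 4.0000
seg 5 [282.1°–315.3°] uniform, h=16: θ=311.2° here. β=29.1, B=33.2. 16·29.1/33.2 = 14.0241 → s = 18.0241

18.0241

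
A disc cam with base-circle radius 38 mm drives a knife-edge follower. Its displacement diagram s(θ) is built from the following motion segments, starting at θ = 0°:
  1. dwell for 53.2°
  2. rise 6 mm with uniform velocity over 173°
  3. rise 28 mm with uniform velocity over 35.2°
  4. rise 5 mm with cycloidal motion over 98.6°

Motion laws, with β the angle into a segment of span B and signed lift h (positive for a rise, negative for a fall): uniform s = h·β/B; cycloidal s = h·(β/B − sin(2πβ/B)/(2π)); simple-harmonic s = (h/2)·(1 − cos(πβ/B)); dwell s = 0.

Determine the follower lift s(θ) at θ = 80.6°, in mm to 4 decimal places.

seg 1 [0°–53.2°] dwell: s stays 0.0000
seg 2 [53.2°–226.2°] uniform, h=6: θ=80.6° here. β=27.4, B=173. 6·27.4/173 = 0.9503 → s = 0.9503

0.9503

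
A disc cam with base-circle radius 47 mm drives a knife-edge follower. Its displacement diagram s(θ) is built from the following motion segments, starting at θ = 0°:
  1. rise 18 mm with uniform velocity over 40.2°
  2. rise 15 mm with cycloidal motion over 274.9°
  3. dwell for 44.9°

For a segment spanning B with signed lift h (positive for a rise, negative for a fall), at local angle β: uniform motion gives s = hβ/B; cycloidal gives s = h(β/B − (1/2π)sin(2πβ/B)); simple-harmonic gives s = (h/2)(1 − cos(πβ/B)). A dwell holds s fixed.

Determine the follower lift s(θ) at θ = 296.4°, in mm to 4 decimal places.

seg 1 [0°–40.2°] uniform, h=18: full span → s += 18 → s = 18.0000
seg 2 [40.2°–315.1°] cycloidal, h=15: θ=296.4° here. β=256.2, B=274.9. 15·(0.9320 − sin(2π·0.9320)/(2π)) = 14.9692 → s = 32.9692

32.9692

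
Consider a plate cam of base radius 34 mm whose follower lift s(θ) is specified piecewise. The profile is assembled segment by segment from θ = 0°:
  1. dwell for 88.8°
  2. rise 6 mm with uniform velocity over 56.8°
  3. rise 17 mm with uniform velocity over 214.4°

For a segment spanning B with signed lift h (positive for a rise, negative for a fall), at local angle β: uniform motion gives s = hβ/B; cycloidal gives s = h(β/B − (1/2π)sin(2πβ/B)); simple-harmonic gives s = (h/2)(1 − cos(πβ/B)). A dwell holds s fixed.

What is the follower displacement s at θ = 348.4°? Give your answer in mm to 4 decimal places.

seg 1 [0°–88.8°] dwell: s stays 0.0000
seg 2 [88.8°–145.6°] uniform, h=6: full span → s += 6 → s = 6.0000
seg 3 [145.6°–360°] uniform, h=17: θ=348.4° here. β=202.8, B=214.4. 17·202.8/214.4 = 16.0802 → s = 22.0802

22.0802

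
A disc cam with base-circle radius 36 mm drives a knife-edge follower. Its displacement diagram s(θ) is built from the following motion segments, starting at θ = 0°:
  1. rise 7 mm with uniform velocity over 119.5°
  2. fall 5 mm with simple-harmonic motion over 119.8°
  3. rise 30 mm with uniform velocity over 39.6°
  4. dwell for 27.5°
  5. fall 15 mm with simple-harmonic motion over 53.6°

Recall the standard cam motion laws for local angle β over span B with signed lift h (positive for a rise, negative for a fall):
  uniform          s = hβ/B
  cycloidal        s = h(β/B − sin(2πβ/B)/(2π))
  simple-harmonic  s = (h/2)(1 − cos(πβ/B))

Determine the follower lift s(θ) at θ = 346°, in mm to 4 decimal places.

seg 1 [0°–119.5°] uniform, h=7: full span → s += 7 → s = 7.0000
seg 2 [119.5°–239.3°] simple-harmonic, h=-5: full span → s += -5 → s = 2.0000
seg 3 [239.3°–278.9°] uniform, h=30: full span → s += 30 → s = 32.0000
seg 4 [278.9°–306.4°] dwell: s stays 32.0000
seg 5 [306.4°–360°] simple-harmonic, h=-15: θ=346° here. β=39.6, B=53.6. -15/2·(1 − cos(π·0.7388)) = -12.6136 → s = 19.3864

19.3864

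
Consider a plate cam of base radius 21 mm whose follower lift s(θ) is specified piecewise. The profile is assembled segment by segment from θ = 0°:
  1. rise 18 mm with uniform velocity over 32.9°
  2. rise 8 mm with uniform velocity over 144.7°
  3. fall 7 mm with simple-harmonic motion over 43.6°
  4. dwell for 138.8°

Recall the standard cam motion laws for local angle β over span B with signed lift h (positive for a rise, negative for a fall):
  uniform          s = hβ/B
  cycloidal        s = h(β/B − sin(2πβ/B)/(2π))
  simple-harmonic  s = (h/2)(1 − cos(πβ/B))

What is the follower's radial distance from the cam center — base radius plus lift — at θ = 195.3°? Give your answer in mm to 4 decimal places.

seg 1 [0°–32.9°] uniform, h=18: full span → s += 18 → s = 18.0000
seg 2 [32.9°–177.6°] uniform, h=8: full span → s += 8 → s = 26.0000
seg 3 [177.6°–221.2°] simple-harmonic, h=-7: θ=195.3° here. β=17.7, B=43.6. -7/2·(1 − cos(π·0.4060)) = -2.4810 → s = 23.5190
radial distance = base radius + s = 21 + 23.5190 = 44.5190

44.5190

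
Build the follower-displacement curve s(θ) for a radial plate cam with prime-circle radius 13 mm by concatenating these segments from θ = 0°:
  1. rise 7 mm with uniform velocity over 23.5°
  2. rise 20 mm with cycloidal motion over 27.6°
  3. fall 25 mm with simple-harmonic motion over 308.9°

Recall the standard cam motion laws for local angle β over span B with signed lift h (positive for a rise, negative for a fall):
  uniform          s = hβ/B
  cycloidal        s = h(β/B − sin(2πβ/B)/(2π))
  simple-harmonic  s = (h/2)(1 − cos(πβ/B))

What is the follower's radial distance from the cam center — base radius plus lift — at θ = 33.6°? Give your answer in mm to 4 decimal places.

seg 1 [0°–23.5°] uniform, h=7: full span → s += 7 → s = 7.0000
seg 2 [23.5°–51.1°] cycloidal, h=20: θ=33.6° here. β=10.1, B=27.6. 20·(0.3659 − sin(2π·0.3659)/(2π)) = 4.9437 → s = 11.9437
radial distance = base radius + s = 13 + 11.9437 = 24.9437

24.9437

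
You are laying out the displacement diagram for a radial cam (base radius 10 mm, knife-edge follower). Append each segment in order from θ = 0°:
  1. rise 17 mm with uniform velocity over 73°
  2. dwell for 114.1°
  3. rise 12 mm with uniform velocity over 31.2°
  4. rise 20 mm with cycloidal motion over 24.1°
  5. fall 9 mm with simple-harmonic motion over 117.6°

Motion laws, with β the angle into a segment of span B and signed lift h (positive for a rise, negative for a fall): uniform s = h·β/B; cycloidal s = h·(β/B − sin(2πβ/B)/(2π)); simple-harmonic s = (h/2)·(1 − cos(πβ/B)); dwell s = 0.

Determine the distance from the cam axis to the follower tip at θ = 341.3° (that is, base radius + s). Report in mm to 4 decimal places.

seg 1 [0°–73°] uniform, h=17: full span → s += 17 → s = 17.0000
seg 2 [73°–187.1°] dwell: s stays 17.0000
seg 3 [187.1°–218.3°] uniform, h=12: full span → s += 12 → s = 29.0000
seg 4 [218.3°–242.4°] cycloidal, h=20: full span → s += 20 → s = 49.0000
seg 5 [242.4°–360°] simple-harmonic, h=-9: θ=341.3° here. β=98.9, B=117.6. -9/2·(1 − cos(π·0.8410)) = -8.4501 → s = 40.5499
radial distance = base radius + s = 10 + 40.5499 = 50.5499

50.5499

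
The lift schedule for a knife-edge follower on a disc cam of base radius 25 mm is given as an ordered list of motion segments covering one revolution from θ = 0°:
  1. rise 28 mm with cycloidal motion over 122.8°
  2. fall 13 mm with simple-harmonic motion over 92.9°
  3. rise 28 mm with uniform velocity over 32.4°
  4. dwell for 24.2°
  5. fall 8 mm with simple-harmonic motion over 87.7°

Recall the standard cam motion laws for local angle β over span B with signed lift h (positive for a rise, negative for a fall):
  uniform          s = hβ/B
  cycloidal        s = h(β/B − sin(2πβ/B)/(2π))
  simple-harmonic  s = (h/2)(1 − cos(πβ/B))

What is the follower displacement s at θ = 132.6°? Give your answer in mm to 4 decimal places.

seg 1 [0°–122.8°] cycloidal, h=28: full span → s += 28 → s = 28.0000
seg 2 [122.8°–215.7°] simple-harmonic, h=-13: θ=132.6° here. β=9.8, B=92.9. -13/2·(1 − cos(π·0.1055)) = -0.3537 → s = 27.6463

27.6463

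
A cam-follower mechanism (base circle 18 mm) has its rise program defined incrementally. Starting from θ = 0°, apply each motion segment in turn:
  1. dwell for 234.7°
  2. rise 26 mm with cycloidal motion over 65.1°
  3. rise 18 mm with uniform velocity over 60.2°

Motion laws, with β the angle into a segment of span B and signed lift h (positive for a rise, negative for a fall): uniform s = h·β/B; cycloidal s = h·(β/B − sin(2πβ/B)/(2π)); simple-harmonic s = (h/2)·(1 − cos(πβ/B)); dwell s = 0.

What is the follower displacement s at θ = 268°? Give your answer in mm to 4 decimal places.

seg 1 [0°–234.7°] dwell: s stays 0.0000
seg 2 [234.7°–299.8°] cycloidal, h=26: θ=268° here. β=33.3, B=65.1. 26·(0.5115 − sin(2π·0.5115)/(2π)) = 13.5988 → s = 13.5988

13.5988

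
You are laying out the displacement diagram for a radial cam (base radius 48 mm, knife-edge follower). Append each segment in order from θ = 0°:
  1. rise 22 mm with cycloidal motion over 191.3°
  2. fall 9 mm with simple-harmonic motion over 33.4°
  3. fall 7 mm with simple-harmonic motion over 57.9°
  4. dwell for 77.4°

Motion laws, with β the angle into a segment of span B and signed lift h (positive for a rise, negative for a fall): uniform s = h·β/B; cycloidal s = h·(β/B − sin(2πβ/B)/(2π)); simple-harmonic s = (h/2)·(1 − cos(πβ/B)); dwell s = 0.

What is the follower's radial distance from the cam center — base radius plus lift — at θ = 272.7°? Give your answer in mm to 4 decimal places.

seg 1 [0°–191.3°] cycloidal, h=22: full span → s += 22 → s = 22.0000
seg 2 [191.3°–224.7°] simple-harmonic, h=-9: full span → s += -9 → s = 13.0000
seg 3 [224.7°–282.6°] simple-harmonic, h=-7: θ=272.7° here. β=48, B=57.9. -7/2·(1 − cos(π·0.8290)) = -6.5071 → s = 6.4929
radial distance = base radius + s = 48 + 6.4929 = 54.4929

54.4929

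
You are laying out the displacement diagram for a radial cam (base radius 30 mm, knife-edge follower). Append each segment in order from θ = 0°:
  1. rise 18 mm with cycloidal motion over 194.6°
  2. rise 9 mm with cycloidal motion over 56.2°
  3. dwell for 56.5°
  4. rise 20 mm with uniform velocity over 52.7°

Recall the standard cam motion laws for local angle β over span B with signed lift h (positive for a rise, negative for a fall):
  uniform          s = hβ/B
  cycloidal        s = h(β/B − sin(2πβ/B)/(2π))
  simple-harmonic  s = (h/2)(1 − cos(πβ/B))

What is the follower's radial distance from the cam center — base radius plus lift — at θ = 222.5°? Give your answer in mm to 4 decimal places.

seg 1 [0°–194.6°] cycloidal, h=18: full span → s += 18 → s = 18.0000
seg 2 [194.6°–250.8°] cycloidal, h=9: θ=222.5° here. β=27.9, B=56.2. 9·(0.4964 − sin(2π·0.4964)/(2π)) = 4.4359 → s = 22.4359
radial distance = base radius + s = 30 + 22.4359 = 52.4359

52.4359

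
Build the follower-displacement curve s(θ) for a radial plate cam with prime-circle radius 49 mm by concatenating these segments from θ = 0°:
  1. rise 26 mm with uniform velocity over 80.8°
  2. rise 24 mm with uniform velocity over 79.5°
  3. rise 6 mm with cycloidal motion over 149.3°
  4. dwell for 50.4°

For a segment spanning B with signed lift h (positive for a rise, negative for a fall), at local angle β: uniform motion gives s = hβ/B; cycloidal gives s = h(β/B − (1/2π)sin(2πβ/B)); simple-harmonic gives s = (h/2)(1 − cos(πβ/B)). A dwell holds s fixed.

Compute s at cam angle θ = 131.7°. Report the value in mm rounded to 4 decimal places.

seg 1 [0°–80.8°] uniform, h=26: full span → s += 26 → s = 26.0000
seg 2 [80.8°–160.3°] uniform, h=24: θ=131.7° here. β=50.9, B=79.5. 24·50.9/79.5 = 15.3660 → s = 41.3660

41.3660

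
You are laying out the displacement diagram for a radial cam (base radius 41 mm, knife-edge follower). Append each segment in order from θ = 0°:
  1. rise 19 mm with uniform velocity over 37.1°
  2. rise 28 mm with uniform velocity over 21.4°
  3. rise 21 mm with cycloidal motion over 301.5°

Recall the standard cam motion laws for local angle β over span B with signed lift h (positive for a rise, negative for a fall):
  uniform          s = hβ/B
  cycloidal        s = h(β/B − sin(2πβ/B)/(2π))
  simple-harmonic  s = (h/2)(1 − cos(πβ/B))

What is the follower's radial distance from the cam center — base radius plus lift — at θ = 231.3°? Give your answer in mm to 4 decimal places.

seg 1 [0°–37.1°] uniform, h=19: full span → s += 19 → s = 19.0000
seg 2 [37.1°–58.5°] uniform, h=28: full span → s += 28 → s = 47.0000
seg 3 [58.5°–360°] cycloidal, h=21: θ=231.3° here. β=172.8, B=301.5. 21·(0.5731 − sin(2π·0.5731)/(2π)) = 13.5182 → s = 60.5182
radial distance = base radius + s = 41 + 60.5182 = 101.5182

101.5182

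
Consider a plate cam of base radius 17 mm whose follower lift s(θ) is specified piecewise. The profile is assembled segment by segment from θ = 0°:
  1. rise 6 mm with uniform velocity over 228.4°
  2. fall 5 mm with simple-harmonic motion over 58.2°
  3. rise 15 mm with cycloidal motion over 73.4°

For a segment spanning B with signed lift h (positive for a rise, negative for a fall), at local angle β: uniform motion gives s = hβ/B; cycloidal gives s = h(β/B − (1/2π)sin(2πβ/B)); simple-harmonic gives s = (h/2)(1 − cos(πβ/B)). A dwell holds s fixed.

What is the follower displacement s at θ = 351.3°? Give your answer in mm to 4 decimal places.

seg 1 [0°–228.4°] uniform, h=6: full span → s += 6 → s = 6.0000
seg 2 [228.4°–286.6°] simple-harmonic, h=-5: full span → s += -5 → s = 1.0000
seg 3 [286.6°–360°] cycloidal, h=15: θ=351.3° here. β=64.7, B=73.4. 15·(0.8815 − sin(2π·0.8815)/(2π)) = 14.8401 → s = 15.8401

15.8401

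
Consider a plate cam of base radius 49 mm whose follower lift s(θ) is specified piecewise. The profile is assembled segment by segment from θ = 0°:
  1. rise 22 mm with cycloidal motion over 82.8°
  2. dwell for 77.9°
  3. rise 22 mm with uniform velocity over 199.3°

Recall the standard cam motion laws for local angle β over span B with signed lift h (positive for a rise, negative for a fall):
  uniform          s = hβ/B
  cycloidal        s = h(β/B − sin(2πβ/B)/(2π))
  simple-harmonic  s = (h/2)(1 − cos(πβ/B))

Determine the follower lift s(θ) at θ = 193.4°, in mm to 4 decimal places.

seg 1 [0°–82.8°] cycloidal, h=22: full span → s += 22 → s = 22.0000
seg 2 [82.8°–160.7°] dwell: s stays 22.0000
seg 3 [160.7°–360°] uniform, h=22: θ=193.4° here. β=32.7, B=199.3. 22·32.7/199.3 = 3.6096 → s = 25.6096

25.6096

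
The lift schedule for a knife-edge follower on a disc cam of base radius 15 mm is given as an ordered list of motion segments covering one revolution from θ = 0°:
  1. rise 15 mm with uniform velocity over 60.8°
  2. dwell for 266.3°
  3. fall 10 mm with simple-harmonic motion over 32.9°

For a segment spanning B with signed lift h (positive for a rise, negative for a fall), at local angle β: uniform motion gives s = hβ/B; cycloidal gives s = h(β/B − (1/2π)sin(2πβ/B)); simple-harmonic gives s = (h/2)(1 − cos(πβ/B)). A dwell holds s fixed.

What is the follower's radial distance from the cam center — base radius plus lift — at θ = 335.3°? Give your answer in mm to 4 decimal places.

seg 1 [0°–60.8°] uniform, h=15: full span → s += 15 → s = 15.0000
seg 2 [60.8°–327.1°] dwell: s stays 15.0000
seg 3 [327.1°–360°] simple-harmonic, h=-10: θ=335.3° here. β=8.2, B=32.9. -10/2·(1 − cos(π·0.2492)) = -1.4560 → s = 13.5440
radial distance = base radius + s = 15 + 13.5440 = 28.5440

28.5440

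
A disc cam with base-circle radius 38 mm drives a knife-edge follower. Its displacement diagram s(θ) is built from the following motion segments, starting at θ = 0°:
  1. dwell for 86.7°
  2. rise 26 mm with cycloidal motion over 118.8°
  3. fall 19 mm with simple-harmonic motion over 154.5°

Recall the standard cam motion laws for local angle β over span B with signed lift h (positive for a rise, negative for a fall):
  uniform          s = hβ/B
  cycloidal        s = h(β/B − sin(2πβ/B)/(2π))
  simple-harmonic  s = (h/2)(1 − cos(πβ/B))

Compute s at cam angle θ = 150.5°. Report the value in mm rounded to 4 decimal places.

seg 1 [0°–86.7°] dwell: s stays 0.0000
seg 2 [86.7°–205.5°] cycloidal, h=26: θ=150.5° here. β=63.8, B=118.8. 26·(0.5370 − sin(2π·0.5370)/(2π)) = 14.9173 → s = 14.9173

14.9173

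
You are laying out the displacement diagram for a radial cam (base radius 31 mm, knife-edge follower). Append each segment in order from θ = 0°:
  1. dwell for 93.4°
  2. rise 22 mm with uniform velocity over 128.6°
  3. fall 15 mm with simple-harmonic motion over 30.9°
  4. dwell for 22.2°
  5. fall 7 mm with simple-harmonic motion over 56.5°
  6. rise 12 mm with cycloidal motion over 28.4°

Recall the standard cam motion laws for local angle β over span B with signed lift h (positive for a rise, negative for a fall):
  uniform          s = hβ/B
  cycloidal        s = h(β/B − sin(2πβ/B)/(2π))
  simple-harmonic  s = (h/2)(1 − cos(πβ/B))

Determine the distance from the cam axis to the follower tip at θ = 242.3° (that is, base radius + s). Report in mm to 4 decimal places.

seg 1 [0°–93.4°] dwell: s stays 0.0000
seg 2 [93.4°–222°] uniform, h=22: full span → s += 22 → s = 22.0000
seg 3 [222°–252.9°] simple-harmonic, h=-15: θ=242.3° here. β=20.3, B=30.9. -15/2·(1 − cos(π·0.6570)) = -11.0502 → s = 10.9498
radial distance = base radius + s = 31 + 10.9498 = 41.9498

41.9498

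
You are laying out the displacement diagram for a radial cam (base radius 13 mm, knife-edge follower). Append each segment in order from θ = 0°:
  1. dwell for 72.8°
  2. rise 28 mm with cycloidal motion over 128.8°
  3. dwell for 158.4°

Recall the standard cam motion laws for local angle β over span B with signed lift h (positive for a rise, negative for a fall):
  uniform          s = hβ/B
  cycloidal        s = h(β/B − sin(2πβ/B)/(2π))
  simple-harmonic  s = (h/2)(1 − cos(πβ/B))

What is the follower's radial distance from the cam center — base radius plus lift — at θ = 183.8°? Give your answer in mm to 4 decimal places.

seg 1 [0°–72.8°] dwell: s stays 0.0000
seg 2 [72.8°–201.6°] cycloidal, h=28: θ=183.8° here. β=111, B=128.8. 28·(0.8618 − sin(2π·0.8618)/(2π)) = 27.5317 → s = 27.5317
radial distance = base radius + s = 13 + 27.5317 = 40.5317

40.5317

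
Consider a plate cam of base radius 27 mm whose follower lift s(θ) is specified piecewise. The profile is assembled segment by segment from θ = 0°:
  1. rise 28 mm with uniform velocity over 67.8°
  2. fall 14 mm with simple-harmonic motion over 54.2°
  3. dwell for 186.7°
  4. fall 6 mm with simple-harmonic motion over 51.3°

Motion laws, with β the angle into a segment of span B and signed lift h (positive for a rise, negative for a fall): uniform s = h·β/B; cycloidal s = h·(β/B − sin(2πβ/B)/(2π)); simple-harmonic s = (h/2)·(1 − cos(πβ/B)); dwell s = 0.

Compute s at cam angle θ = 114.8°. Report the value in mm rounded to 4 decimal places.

seg 1 [0°–67.8°] uniform, h=28: full span → s += 28 → s = 28.0000
seg 2 [67.8°–122°] simple-harmonic, h=-14: θ=114.8° here. β=47, B=54.2. -14/2·(1 − cos(π·0.8672)) = -13.3992 → s = 14.6008

14.6008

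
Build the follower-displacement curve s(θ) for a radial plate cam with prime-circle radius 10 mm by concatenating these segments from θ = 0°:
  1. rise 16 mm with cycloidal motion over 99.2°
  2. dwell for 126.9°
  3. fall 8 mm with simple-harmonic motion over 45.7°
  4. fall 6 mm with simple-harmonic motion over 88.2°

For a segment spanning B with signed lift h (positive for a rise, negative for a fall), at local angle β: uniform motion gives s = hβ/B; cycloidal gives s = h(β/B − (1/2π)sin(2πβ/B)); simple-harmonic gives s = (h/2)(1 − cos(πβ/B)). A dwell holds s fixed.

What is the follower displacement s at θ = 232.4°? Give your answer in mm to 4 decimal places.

seg 1 [0°–99.2°] cycloidal, h=16: full span → s += 16 → s = 16.0000
seg 2 [99.2°–226.1°] dwell: s stays 16.0000
seg 3 [226.1°–271.8°] simple-harmonic, h=-8: θ=232.4° here. β=6.3, B=45.7. -8/2·(1 − cos(π·0.1379)) = -0.3693 → s = 15.6307

15.6307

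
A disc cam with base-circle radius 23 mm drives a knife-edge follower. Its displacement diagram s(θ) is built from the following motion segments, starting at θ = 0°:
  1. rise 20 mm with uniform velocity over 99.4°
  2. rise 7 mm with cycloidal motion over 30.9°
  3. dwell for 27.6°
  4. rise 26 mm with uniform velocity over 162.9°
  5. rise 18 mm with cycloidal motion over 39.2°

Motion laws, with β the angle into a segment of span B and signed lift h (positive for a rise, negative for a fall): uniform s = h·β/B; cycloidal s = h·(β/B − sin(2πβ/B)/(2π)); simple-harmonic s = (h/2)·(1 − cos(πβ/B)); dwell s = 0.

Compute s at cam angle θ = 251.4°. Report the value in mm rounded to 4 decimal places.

seg 1 [0°–99.4°] uniform, h=20: full span → s += 20 → s = 20.0000
seg 2 [99.4°–130.3°] cycloidal, h=7: full span → s += 7 → s = 27.0000
seg 3 [130.3°–157.9°] dwell: s stays 27.0000
seg 4 [157.9°–320.8°] uniform, h=26: θ=251.4° here. β=93.5, B=162.9. 26·93.5/162.9 = 14.9233 → s = 41.9233

41.9233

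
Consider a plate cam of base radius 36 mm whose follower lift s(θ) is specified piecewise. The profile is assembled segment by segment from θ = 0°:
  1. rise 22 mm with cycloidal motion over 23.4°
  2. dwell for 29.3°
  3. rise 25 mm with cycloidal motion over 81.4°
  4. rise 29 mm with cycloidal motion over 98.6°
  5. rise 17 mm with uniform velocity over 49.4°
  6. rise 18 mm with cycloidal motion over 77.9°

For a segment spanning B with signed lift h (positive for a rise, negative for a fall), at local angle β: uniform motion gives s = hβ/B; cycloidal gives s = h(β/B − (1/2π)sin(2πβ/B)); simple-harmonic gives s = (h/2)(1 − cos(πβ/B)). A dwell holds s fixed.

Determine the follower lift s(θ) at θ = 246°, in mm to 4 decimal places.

seg 1 [0°–23.4°] cycloidal, h=22: full span → s += 22 → s = 22.0000
seg 2 [23.4°–52.7°] dwell: s stays 22.0000
seg 3 [52.7°–134.1°] cycloidal, h=25: full span → s += 25 → s = 47.0000
seg 4 [134.1°–232.7°] cycloidal, h=29: full span → s += 29 → s = 76.0000
seg 5 [232.7°–282.1°] uniform, h=17: θ=246° here. β=13.3, B=49.4. 17·13.3/49.4 = 4.5769 → s = 80.5769

80.5769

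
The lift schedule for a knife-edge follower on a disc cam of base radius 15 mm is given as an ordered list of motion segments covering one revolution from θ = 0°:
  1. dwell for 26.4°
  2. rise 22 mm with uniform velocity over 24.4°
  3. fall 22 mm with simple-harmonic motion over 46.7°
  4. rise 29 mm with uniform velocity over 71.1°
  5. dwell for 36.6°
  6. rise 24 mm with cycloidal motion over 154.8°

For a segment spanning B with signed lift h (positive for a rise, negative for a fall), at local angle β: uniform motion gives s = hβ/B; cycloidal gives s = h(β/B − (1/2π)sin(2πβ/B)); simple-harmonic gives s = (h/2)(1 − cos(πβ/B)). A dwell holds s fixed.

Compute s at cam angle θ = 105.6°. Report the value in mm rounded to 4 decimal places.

seg 1 [0°–26.4°] dwell: s stays 0.0000
seg 2 [26.4°–50.8°] uniform, h=22: full span → s += 22 → s = 22.0000
seg 3 [50.8°–97.5°] simple-harmonic, h=-22: full span → s += -22 → s = 0.0000
seg 4 [97.5°–168.6°] uniform, h=29: θ=105.6° here. β=8.1, B=71.1. 29·8.1/71.1 = 3.3038 → s = 3.3038

3.3038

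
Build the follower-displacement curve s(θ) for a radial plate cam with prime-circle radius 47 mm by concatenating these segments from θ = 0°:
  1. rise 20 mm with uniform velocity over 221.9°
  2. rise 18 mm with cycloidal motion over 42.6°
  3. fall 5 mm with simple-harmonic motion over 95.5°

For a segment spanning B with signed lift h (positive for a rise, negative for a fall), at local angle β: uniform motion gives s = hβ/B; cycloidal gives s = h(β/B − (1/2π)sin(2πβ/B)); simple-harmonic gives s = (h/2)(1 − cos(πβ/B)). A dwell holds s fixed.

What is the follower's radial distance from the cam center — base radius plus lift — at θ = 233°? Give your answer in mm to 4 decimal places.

seg 1 [0°–221.9°] uniform, h=20: full span → s += 20 → s = 20.0000
seg 2 [221.9°–264.5°] cycloidal, h=18: θ=233° here. β=11.1, B=42.6. 18·(0.2606 − sin(2π·0.2606)/(2π)) = 1.8317 → s = 21.8317
radial distance = base radius + s = 47 + 21.8317 = 68.8317

68.8317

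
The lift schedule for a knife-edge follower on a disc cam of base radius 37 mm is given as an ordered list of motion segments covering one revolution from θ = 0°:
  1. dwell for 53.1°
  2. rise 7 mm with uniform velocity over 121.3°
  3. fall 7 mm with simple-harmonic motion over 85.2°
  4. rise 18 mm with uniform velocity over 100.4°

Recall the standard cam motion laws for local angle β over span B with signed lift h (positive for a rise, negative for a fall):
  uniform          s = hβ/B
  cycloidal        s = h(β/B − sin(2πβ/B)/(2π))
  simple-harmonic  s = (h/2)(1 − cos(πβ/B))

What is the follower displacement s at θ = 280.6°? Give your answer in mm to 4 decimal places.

seg 1 [0°–53.1°] dwell: s stays 0.0000
seg 2 [53.1°–174.4°] uniform, h=7: full span → s += 7 → s = 7.0000
seg 3 [174.4°–259.6°] simple-harmonic, h=-7: full span → s += -7 → s = 0.0000
seg 4 [259.6°–360°] uniform, h=18: θ=280.6° here. β=21, B=100.4. 18·21/100.4 = 3.7649 → s = 3.7649

3.7649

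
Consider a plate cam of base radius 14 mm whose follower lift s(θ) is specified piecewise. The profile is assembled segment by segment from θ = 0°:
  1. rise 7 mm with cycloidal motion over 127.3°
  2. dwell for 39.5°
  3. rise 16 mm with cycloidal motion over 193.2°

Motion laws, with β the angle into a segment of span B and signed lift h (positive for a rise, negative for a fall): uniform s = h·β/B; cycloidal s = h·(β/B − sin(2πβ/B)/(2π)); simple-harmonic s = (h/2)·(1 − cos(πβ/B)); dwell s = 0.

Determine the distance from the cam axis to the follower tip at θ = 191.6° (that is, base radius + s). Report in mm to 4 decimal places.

seg 1 [0°–127.3°] cycloidal, h=7: full span → s += 7 → s = 7.0000
seg 2 [127.3°–166.8°] dwell: s stays 7.0000
seg 3 [166.8°–360°] cycloidal, h=16: θ=191.6° here. β=24.8, B=193.2. 16·(0.1284 − sin(2π·0.1284)/(2π)) = 0.2155 → s = 7.2155
radial distance = base radius + s = 14 + 7.2155 = 21.2155

21.2155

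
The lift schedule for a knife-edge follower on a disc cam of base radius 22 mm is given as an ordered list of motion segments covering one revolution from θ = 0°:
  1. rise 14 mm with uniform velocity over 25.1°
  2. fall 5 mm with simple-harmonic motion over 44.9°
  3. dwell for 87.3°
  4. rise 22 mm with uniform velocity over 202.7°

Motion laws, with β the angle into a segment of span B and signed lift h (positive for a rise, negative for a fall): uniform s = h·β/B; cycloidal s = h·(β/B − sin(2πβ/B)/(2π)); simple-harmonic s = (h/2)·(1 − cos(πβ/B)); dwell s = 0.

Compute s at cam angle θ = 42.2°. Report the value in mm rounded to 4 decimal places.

seg 1 [0°–25.1°] uniform, h=14: full span → s += 14 → s = 14.0000
seg 2 [25.1°–70°] simple-harmonic, h=-5: θ=42.2° here. β=17.1, B=44.9. -5/2·(1 − cos(π·0.3808)) = -1.5859 → s = 12.4141

12.4141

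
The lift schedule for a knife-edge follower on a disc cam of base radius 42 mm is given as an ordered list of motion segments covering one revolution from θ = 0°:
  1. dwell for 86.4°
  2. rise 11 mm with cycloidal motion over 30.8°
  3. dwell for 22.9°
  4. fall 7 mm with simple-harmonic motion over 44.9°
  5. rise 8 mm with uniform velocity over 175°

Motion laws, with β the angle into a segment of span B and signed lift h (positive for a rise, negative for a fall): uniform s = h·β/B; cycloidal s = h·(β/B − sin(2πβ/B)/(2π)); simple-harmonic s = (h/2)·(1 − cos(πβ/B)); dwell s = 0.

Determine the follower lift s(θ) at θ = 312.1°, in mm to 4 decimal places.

seg 1 [0°–86.4°] dwell: s stays 0.0000
seg 2 [86.4°–117.2°] cycloidal, h=11: full span → s += 11 → s = 11.0000
seg 3 [117.2°–140.1°] dwell: s stays 11.0000
seg 4 [140.1°–185°] simple-harmonic, h=-7: full span → s += -7 → s = 4.0000
seg 5 [185°–360°] uniform, h=8: θ=312.1° here. β=127.1, B=175. 8·127.1/175 = 5.8103 → s = 9.8103

9.8103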